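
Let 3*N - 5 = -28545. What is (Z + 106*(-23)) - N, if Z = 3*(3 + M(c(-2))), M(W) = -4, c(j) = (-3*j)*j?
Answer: 21217/3 ≈ 7072.3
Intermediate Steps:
N = -28540/3 (N = 5/3 + (⅓)*(-28545) = 5/3 - 9515 = -28540/3 ≈ -9513.3)
c(j) = -3*j²
Z = -3 (Z = 3*(3 - 4) = 3*(-1) = -3)
(Z + 106*(-23)) - N = (-3 + 106*(-23)) - 1*(-28540/3) = (-3 - 2438) + 28540/3 = -2441 + 28540/3 = 21217/3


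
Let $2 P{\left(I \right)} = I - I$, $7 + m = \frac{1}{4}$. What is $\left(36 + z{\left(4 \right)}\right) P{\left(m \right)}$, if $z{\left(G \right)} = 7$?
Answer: $0$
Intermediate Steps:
$m = - \frac{27}{4}$ ($m = -7 + \frac{1}{4} = - \frac{27}{4} \approx -6.75$)
$P{\left(I \right)} = 0$ ($P{\left(I \right)} = \frac{I - I}{2} = \frac{1}{2} \cdot 0 = 0$)
$\left(36 + z{\left(4 \right)}\right) P{\left(m \right)} = \left(36 + 7\right) 0 = 43 \cdot 0 = 0$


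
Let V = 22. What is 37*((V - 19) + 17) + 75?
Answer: 815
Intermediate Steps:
37*((V - 19) + 17) + 75 = 37*((22 - 19) + 17) + 75 = 37*(3 + 17) + 75 = 37*20 + 75 = 740 + 75 = 815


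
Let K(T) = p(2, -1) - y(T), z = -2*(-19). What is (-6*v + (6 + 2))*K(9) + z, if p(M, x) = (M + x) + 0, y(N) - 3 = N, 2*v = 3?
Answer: 49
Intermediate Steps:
v = 3/2 (v = (1/2)*3 = 3/2 ≈ 1.5000)
y(N) = 3 + N
z = 38
p(M, x) = M + x
K(T) = -2 - T (K(T) = (2 - 1) - (3 + T) = 1 + (-3 - T) = -2 - T)
(-6*v + (6 + 2))*K(9) + z = (-6*3/2 + (6 + 2))*(-2 - 1*9) + 38 = (-9 + 8)*(-2 - 9) + 38 = -1*(-11) + 38 = 11 + 38 = 49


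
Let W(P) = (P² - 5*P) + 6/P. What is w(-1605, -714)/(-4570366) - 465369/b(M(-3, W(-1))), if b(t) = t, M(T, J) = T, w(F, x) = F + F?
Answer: 354484444114/2285183 ≈ 1.5512e+5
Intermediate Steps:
w(F, x) = 2*F
W(P) = P² - 5*P + 6/P
w(-1605, -714)/(-4570366) - 465369/b(M(-3, W(-1))) = (2*(-1605))/(-4570366) - 465369/(-3) = -3210*(-1/4570366) - 465369*(-⅓) = 1605/2285183 + 155123 = 354484444114/2285183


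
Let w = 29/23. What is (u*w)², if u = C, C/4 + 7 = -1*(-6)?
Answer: 13456/529 ≈ 25.437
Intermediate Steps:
C = -4 (C = -28 + 4*(-1*(-6)) = -28 + 4*6 = -28 + 24 = -4)
w = 29/23 (w = 29*(1/23) = 29/23 ≈ 1.2609)
u = -4
(u*w)² = (-4*29/23)² = (-116/23)² = 13456/529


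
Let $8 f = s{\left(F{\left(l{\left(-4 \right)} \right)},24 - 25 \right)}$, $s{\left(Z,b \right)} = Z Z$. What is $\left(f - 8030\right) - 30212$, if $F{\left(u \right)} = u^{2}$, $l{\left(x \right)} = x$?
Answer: $-38210$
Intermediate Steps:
$s{\left(Z,b \right)} = Z^{2}$
$f = 32$ ($f = \frac{\left(\left(-4\right)^{2}\right)^{2}}{8} = \frac{16^{2}}{8} = \frac{1}{8} \cdot 256 = 32$)
$\left(f - 8030\right) - 30212 = \left(32 - 8030\right) - 30212 = -7998 - 30212 = -38210$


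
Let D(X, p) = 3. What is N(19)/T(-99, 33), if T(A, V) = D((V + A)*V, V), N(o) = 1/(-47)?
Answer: -1/141 ≈ -0.0070922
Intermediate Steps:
N(o) = -1/47
T(A, V) = 3
N(19)/T(-99, 33) = -1/47/3 = -1/47*⅓ = -1/141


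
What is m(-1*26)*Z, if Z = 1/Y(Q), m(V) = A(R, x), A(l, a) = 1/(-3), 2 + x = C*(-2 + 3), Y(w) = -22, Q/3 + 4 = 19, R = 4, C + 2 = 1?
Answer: 1/66 ≈ 0.015152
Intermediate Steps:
C = -1 (C = -2 + 1 = -1)
Q = 45 (Q = -12 + 3*19 = -12 + 57 = 45)
x = -3 (x = -2 - (-2 + 3) = -2 - 1*1 = -2 - 1 = -3)
A(l, a) = -⅓
m(V) = -⅓
Z = -1/22 (Z = 1/(-22) = -1/22 ≈ -0.045455)
m(-1*26)*Z = -⅓*(-1/22) = 1/66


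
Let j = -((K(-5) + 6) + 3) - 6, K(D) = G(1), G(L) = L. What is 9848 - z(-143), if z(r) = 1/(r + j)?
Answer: 1565833/159 ≈ 9848.0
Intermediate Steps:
K(D) = 1
j = -16 (j = -((1 + 6) + 3) - 6 = -(7 + 3) - 6 = -1*10 - 6 = -10 - 6 = -16)
z(r) = 1/(-16 + r) (z(r) = 1/(r - 16) = 1/(-16 + r))
9848 - z(-143) = 9848 - 1/(-16 - 143) = 9848 - 1/(-159) = 9848 - 1*(-1/159) = 9848 + 1/159 = 1565833/159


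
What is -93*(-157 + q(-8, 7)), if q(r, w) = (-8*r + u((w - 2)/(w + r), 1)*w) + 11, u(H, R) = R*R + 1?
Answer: 6324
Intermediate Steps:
u(H, R) = 1 + R**2 (u(H, R) = R**2 + 1 = 1 + R**2)
q(r, w) = 11 - 8*r + 2*w (q(r, w) = (-8*r + (1 + 1**2)*w) + 11 = (-8*r + (1 + 1)*w) + 11 = (-8*r + 2*w) + 11 = 11 - 8*r + 2*w)
-93*(-157 + q(-8, 7)) = -93*(-157 + (11 - 8*(-8) + 2*7)) = -93*(-157 + (11 + 64 + 14)) = -93*(-157 + 89) = -93*(-68) = 6324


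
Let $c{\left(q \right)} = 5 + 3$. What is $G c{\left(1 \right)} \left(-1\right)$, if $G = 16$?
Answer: $-128$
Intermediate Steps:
$c{\left(q \right)} = 8$
$G c{\left(1 \right)} \left(-1\right) = 16 \cdot 8 \left(-1\right) = 128 \left(-1\right) = -128$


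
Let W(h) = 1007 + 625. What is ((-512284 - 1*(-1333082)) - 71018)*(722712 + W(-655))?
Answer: 543098644320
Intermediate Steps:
W(h) = 1632
((-512284 - 1*(-1333082)) - 71018)*(722712 + W(-655)) = ((-512284 - 1*(-1333082)) - 71018)*(722712 + 1632) = ((-512284 + 1333082) - 71018)*724344 = (820798 - 71018)*724344 = 749780*724344 = 543098644320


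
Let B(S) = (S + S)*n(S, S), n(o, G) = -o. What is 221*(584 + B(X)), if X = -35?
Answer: -412386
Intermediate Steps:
B(S) = -2*S² (B(S) = (S + S)*(-S) = (2*S)*(-S) = -2*S²)
221*(584 + B(X)) = 221*(584 - 2*(-35)²) = 221*(584 - 2*1225) = 221*(584 - 2450) = 221*(-1866) = -412386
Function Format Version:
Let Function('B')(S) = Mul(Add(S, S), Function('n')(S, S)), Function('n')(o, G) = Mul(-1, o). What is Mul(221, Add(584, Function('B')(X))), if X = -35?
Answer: -412386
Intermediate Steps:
Function('B')(S) = Mul(-2, Pow(S, 2)) (Function('B')(S) = Mul(Add(S, S), Mul(-1, S)) = Mul(Mul(2, S), Mul(-1, S)) = Mul(-2, Pow(S, 2)))
Mul(221, Add(584, Function('B')(X))) = Mul(221, Add(584, Mul(-2, Pow(-35, 2)))) = Mul(221, Add(584, Mul(-2, 1225))) = Mul(221, Add(584, -2450)) = Mul(221, -1866) = -412386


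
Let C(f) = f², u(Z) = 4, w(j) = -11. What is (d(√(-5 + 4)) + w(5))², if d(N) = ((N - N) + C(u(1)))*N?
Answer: (11 - 16*I)² ≈ -135.0 - 352.0*I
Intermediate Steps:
d(N) = 16*N (d(N) = ((N - N) + 4²)*N = (0 + 16)*N = 16*N)
(d(√(-5 + 4)) + w(5))² = (16*√(-5 + 4) - 11)² = (16*√(-1) - 11)² = (16*I - 11)² = (-11 + 16*I)²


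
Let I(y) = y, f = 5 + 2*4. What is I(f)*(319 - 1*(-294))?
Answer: 7969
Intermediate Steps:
f = 13 (f = 5 + 8 = 13)
I(f)*(319 - 1*(-294)) = 13*(319 - 1*(-294)) = 13*(319 + 294) = 13*613 = 7969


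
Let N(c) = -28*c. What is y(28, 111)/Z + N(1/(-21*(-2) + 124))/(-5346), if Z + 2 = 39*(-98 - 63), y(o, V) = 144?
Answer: -2900339/126681489 ≈ -0.022895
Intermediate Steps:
Z = -6281 (Z = -2 + 39*(-98 - 63) = -2 + 39*(-161) = -2 - 6279 = -6281)
y(28, 111)/Z + N(1/(-21*(-2) + 124))/(-5346) = 144/(-6281) - 28/(-21*(-2) + 124)/(-5346) = 144*(-1/6281) - 28/(42 + 124)*(-1/5346) = -144/6281 - 28/166*(-1/5346) = -144/6281 - 28*1/166*(-1/5346) = -144/6281 - 14/83*(-1/5346) = -144/6281 + 7/221859 = -2900339/126681489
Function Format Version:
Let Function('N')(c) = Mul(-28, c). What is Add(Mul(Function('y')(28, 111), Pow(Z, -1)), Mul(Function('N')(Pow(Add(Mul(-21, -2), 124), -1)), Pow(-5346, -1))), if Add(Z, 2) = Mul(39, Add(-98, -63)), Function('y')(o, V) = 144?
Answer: Rational(-2900339, 126681489) ≈ -0.022895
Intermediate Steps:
Z = -6281 (Z = Add(-2, Mul(39, Add(-98, -63))) = Add(-2, Mul(39, -161)) = Add(-2, -6279) = -6281)
Add(Mul(Function('y')(28, 111), Pow(Z, -1)), Mul(Function('N')(Pow(Add(Mul(-21, -2), 124), -1)), Pow(-5346, -1))) = Add(Mul(144, Pow(-6281, -1)), Mul(Mul(-28, Pow(Add(Mul(-21, -2), 124), -1)), Pow(-5346, -1))) = Add(Mul(144, Rational(-1, 6281)), Mul(Mul(-28, Pow(Add(42, 124), -1)), Rational(-1, 5346))) = Add(Rational(-144, 6281), Mul(Mul(-28, Pow(166, -1)), Rational(-1, 5346))) = Add(Rational(-144, 6281), Mul(Mul(-28, Rational(1, 166)), Rational(-1, 5346))) = Add(Rational(-144, 6281), Mul(Rational(-14, 83), Rational(-1, 5346))) = Add(Rational(-144, 6281), Rational(7, 221859)) = Rational(-2900339, 126681489)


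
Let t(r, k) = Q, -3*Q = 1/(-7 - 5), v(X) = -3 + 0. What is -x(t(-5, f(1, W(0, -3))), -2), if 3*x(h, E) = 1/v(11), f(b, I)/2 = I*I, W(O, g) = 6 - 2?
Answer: ⅑ ≈ 0.11111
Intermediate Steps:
v(X) = -3
W(O, g) = 4
f(b, I) = 2*I² (f(b, I) = 2*(I*I) = 2*I²)
Q = 1/36 (Q = -1/(3*(-7 - 5)) = -⅓/(-12) = -⅓*(-1/12) = 1/36 ≈ 0.027778)
t(r, k) = 1/36
x(h, E) = -⅑ (x(h, E) = (⅓)/(-3) = (⅓)*(-⅓) = -⅑)
-x(t(-5, f(1, W(0, -3))), -2) = -1*(-⅑) = ⅑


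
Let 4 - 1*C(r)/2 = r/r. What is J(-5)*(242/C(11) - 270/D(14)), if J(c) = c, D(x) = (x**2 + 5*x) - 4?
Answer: -77230/393 ≈ -196.51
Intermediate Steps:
D(x) = -4 + x**2 + 5*x
C(r) = 6 (C(r) = 8 - 2*r/r = 8 - 2*1 = 8 - 2 = 6)
J(-5)*(242/C(11) - 270/D(14)) = -5*(242/6 - 270/(-4 + 14**2 + 5*14)) = -5*(242*(1/6) - 270/(-4 + 196 + 70)) = -5*(121/3 - 270/262) = -5*(121/3 - 270*1/262) = -5*(121/3 - 135/131) = -5*15446/393 = -77230/393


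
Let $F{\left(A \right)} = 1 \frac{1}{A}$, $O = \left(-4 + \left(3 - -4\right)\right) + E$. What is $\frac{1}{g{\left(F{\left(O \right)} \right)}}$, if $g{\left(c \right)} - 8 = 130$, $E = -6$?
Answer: $\frac{1}{138} \approx 0.0072464$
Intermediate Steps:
$O = -3$ ($O = \left(-4 + \left(3 - -4\right)\right) - 6 = \left(-4 + \left(3 + 4\right)\right) - 6 = \left(-4 + 7\right) - 6 = 3 - 6 = -3$)
$F{\left(A \right)} = \frac{1}{A}$
$g{\left(c \right)} = 138$ ($g{\left(c \right)} = 8 + 130 = 138$)
$\frac{1}{g{\left(F{\left(O \right)} \right)}} = \frac{1}{138}$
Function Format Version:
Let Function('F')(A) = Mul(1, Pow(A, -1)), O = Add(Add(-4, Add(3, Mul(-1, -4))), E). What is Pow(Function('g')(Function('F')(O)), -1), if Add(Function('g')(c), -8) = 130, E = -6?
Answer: Rational(1, 138) ≈ 0.0072464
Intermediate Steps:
O = -3 (O = Add(Add(-4, Add(3, Mul(-1, -4))), -6) = Add(Add(-4, Add(3, 4)), -6) = Add(Add(-4, 7), -6) = Add(3, -6) = -3)
Function('F')(A) = Pow(A, -1)
Function('g')(c) = 138 (Function('g')(c) = Add(8, 130) = 138)
Pow(Function('g')(Function('F')(O)), -1) = Pow(138, -1) = Rational(1, 138)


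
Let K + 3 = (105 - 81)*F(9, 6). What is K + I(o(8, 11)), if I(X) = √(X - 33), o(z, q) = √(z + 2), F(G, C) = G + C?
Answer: 357 + √(-33 + √10) ≈ 357.0 + 5.4624*I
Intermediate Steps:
F(G, C) = C + G
o(z, q) = √(2 + z)
I(X) = √(-33 + X)
K = 357 (K = -3 + (105 - 81)*(6 + 9) = -3 + 24*15 = -3 + 360 = 357)
K + I(o(8, 11)) = 357 + √(-33 + √(2 + 8)) = 357 + √(-33 + √10)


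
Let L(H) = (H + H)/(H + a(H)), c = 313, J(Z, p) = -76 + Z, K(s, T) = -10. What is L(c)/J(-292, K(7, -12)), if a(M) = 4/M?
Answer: -97969/18027032 ≈ -0.0054346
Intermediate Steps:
L(H) = 2*H/(H + 4/H) (L(H) = (H + H)/(H + 4/H) = (2*H)/(H + 4/H) = 2*H/(H + 4/H))
L(c)/J(-292, K(7, -12)) = (2*313²/(4 + 313²))/(-76 - 292) = (2*97969/(4 + 97969))/(-368) = (2*97969/97973)*(-1/368) = (2*97969*(1/97973))*(-1/368) = (195938/97973)*(-1/368) = -97969/18027032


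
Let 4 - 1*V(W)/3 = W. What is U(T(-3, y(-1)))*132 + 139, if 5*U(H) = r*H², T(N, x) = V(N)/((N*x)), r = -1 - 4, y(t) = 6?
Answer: -122/3 ≈ -40.667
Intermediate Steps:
V(W) = 12 - 3*W
r = -5
T(N, x) = (12 - 3*N)/(N*x) (T(N, x) = (12 - 3*N)/((N*x)) = (12 - 3*N)*(1/(N*x)) = (12 - 3*N)/(N*x))
U(H) = -H² (U(H) = (-5*H²)/5 = -H²)
U(T(-3, y(-1)))*132 + 139 = -(3*(4 - 1*(-3))/(-3*6))²*132 + 139 = -(3*(-⅓)*(⅙)*(4 + 3))²*132 + 139 = -(3*(-⅓)*(⅙)*7)²*132 + 139 = -(-7/6)²*132 + 139 = -1*49/36*132 + 139 = -49/36*132 + 139 = -539/3 + 139 = -122/3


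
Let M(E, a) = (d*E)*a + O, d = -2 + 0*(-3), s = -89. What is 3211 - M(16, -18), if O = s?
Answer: 2724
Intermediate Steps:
d = -2 (d = -2 + 0 = -2)
O = -89
M(E, a) = -89 - 2*E*a (M(E, a) = (-2*E)*a - 89 = -2*E*a - 89 = -89 - 2*E*a)
3211 - M(16, -18) = 3211 - (-89 - 2*16*(-18)) = 3211 - (-89 + 576) = 3211 - 1*487 = 3211 - 487 = 2724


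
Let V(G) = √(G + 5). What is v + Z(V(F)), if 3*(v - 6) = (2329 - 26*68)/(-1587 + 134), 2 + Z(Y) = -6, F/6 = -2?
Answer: -3093/1453 ≈ -2.1287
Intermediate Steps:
F = -12 (F = 6*(-2) = -12)
V(G) = √(5 + G)
Z(Y) = -8 (Z(Y) = -2 - 6 = -8)
v = 8531/1453 (v = 6 + ((2329 - 26*68)/(-1587 + 134))/3 = 6 + ((2329 - 1768)/(-1453))/3 = 6 + (561*(-1/1453))/3 = 6 + (⅓)*(-561/1453) = 6 - 187/1453 = 8531/1453 ≈ 5.8713)
v + Z(V(F)) = 8531/1453 - 8 = -3093/1453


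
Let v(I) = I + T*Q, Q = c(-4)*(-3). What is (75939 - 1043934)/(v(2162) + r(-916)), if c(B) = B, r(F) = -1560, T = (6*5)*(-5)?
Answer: 967995/1198 ≈ 808.01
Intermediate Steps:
T = -150 (T = 30*(-5) = -150)
Q = 12 (Q = -4*(-3) = 12)
v(I) = -1800 + I (v(I) = I - 150*12 = I - 1800 = -1800 + I)
(75939 - 1043934)/(v(2162) + r(-916)) = (75939 - 1043934)/((-1800 + 2162) - 1560) = -967995/(362 - 1560) = -967995/(-1198) = -967995*(-1/1198) = 967995/1198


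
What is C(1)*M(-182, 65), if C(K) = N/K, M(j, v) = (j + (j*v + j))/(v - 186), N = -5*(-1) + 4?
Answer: 109746/121 ≈ 906.99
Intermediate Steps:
N = 9 (N = 5 + 4 = 9)
M(j, v) = (2*j + j*v)/(-186 + v) (M(j, v) = (j + (j + j*v))/(-186 + v) = (2*j + j*v)/(-186 + v))
C(K) = 9/K
C(1)*M(-182, 65) = (9/1)*(-182*(2 + 65)/(-186 + 65)) = (9*1)*(-182*67/(-121)) = 9*(-182*(-1/121)*67) = 9*(12194/121) = 109746/121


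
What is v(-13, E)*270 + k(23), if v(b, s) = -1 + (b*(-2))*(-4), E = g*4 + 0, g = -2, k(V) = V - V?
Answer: -28350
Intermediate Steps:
k(V) = 0
E = -8 (E = -2*4 + 0 = -8 + 0 = -8)
v(b, s) = -1 + 8*b (v(b, s) = -1 - 2*b*(-4) = -1 + 8*b)
v(-13, E)*270 + k(23) = (-1 + 8*(-13))*270 + 0 = (-1 - 104)*270 + 0 = -105*270 + 0 = -28350 + 0 = -28350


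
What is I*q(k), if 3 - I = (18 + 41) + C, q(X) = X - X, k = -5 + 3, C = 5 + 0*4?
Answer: 0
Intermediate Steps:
C = 5 (C = 5 + 0 = 5)
k = -2
q(X) = 0
I = -61 (I = 3 - ((18 + 41) + 5) = 3 - (59 + 5) = 3 - 1*64 = 3 - 64 = -61)
I*q(k) = -61*0 = 0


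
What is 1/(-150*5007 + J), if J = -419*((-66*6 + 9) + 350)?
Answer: -1/735547 ≈ -1.3595e-6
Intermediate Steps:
J = 15503 (J = -419*((-11*36 + 9) + 350) = -419*((-396 + 9) + 350) = -419*(-387 + 350) = -419*(-37) = 15503)
1/(-150*5007 + J) = 1/(-150*5007 + 15503) = 1/(-751050 + 15503) = 1/(-735547) = -1/735547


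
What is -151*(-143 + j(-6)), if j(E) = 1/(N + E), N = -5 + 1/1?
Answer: 216081/10 ≈ 21608.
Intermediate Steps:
N = -4 (N = -5 + 1 = -4)
j(E) = 1/(-4 + E)
-151*(-143 + j(-6)) = -151*(-143 + 1/(-4 - 6)) = -151*(-143 + 1/(-10)) = -151*(-143 - 1/10) = -151*(-1431/10) = 216081/10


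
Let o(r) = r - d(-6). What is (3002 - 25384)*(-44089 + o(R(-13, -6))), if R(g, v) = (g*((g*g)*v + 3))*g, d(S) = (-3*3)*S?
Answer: 4812174764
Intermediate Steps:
d(S) = -9*S
R(g, v) = g²*(3 + v*g²) (R(g, v) = (g*(g²*v + 3))*g = (g*(v*g² + 3))*g = (g*(3 + v*g²))*g = g²*(3 + v*g²))
o(r) = -54 + r (o(r) = r - (-9)*(-6) = r - 1*54 = r - 54 = -54 + r)
(3002 - 25384)*(-44089 + o(R(-13, -6))) = (3002 - 25384)*(-44089 + (-54 + (-13)²*(3 - 6*(-13)²))) = -22382*(-44089 + (-54 + 169*(3 - 6*169))) = -22382*(-44089 + (-54 + 169*(3 - 1014))) = -22382*(-44089 + (-54 + 169*(-1011))) = -22382*(-44089 + (-54 - 170859)) = -22382*(-44089 - 170913) = -22382*(-215002) = 4812174764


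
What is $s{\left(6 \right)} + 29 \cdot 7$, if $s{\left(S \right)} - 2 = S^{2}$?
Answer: $241$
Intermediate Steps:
$s{\left(S \right)} = 2 + S^{2}$
$s{\left(6 \right)} + 29 \cdot 7 = \left(2 + 6^{2}\right) + 29 \cdot 7 = \left(2 + 36\right) + 203 = 38 + 203 = 241$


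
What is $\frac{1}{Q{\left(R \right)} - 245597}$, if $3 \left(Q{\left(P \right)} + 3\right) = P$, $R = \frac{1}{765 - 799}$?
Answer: $- \frac{102}{25051201} \approx -4.0717 \cdot 10^{-6}$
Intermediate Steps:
$R = - \frac{1}{34}$ ($R = \frac{1}{-34} = - \frac{1}{34} \approx -0.029412$)
$Q{\left(P \right)} = -3 + \frac{P}{3}$
$\frac{1}{Q{\left(R \right)} - 245597} = \frac{1}{\left(-3 + \frac{1}{3} \left(- \frac{1}{34}\right)\right) - 245597} = \frac{1}{\left(-3 - \frac{1}{102}\right) - 245597} = \frac{1}{- \frac{307}{102} - 245597} = \frac{1}{- \frac{25051201}{102}} = - \frac{102}{25051201}$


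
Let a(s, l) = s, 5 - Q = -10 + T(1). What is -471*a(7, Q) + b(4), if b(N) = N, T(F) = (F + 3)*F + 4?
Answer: -3293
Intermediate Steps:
T(F) = 4 + F*(3 + F) (T(F) = (3 + F)*F + 4 = F*(3 + F) + 4 = 4 + F*(3 + F))
Q = 7 (Q = 5 - (-10 + (4 + 1² + 3*1)) = 5 - (-10 + (4 + 1 + 3)) = 5 - (-10 + 8) = 5 - 1*(-2) = 5 + 2 = 7)
-471*a(7, Q) + b(4) = -471*7 + 4 = -3297 + 4 = -3293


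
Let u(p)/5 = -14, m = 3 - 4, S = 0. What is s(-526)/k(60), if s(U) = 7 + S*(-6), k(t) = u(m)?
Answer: -⅒ ≈ -0.10000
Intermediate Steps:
m = -1
u(p) = -70 (u(p) = 5*(-14) = -70)
k(t) = -70
s(U) = 7 (s(U) = 7 + 0*(-6) = 7 + 0 = 7)
s(-526)/k(60) = 7/(-70) = 7*(-1/70) = -⅒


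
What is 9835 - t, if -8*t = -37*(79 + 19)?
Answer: 37527/4 ≈ 9381.8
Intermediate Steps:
t = 1813/4 (t = -(-37)*(79 + 19)/8 = -(-37)*98/8 = -⅛*(-3626) = 1813/4 ≈ 453.25)
9835 - t = 9835 - 1*1813/4 = 9835 - 1813/4 = 37527/4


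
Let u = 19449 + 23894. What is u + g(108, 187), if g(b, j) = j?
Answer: 43530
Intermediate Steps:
u = 43343
u + g(108, 187) = 43343 + 187 = 43530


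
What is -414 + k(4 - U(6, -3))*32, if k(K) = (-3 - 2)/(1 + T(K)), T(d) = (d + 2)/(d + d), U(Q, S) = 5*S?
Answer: -30506/59 ≈ -517.05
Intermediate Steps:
T(d) = (2 + d)/(2*d) (T(d) = (2 + d)/((2*d)) = (2 + d)*(1/(2*d)) = (2 + d)/(2*d))
k(K) = -5/(1 + (2 + K)/(2*K)) (k(K) = (-3 - 2)/(1 + (2 + K)/(2*K)) = -5/(1 + (2 + K)/(2*K)))
-414 + k(4 - U(6, -3))*32 = -414 - 10*(4 - 5*(-3))/(2 + 3*(4 - 5*(-3)))*32 = -414 - 10*(4 - 1*(-15))/(2 + 3*(4 - 1*(-15)))*32 = -414 - 10*(4 + 15)/(2 + 3*(4 + 15))*32 = -414 - 10*19/(2 + 3*19)*32 = -414 - 10*19/(2 + 57)*32 = -414 - 10*19/59*32 = -414 - 10*19*1/59*32 = -414 - 190/59*32 = -414 - 6080/59 = -30506/59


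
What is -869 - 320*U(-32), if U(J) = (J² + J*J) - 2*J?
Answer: -676709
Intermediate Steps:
U(J) = -2*J + 2*J² (U(J) = (J² + J²) - 2*J = 2*J² - 2*J = -2*J + 2*J²)
-869 - 320*U(-32) = -869 - 640*(-32)*(-1 - 32) = -869 - 640*(-32)*(-33) = -869 - 320*2112 = -869 - 675840 = -676709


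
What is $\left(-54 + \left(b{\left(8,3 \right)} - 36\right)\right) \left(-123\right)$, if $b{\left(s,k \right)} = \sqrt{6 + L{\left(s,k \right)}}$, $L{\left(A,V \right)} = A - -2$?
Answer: $10578$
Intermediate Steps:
$L{\left(A,V \right)} = 2 + A$ ($L{\left(A,V \right)} = A + 2 = 2 + A$)
$b{\left(s,k \right)} = \sqrt{8 + s}$ ($b{\left(s,k \right)} = \sqrt{6 + \left(2 + s\right)} = \sqrt{8 + s}$)
$\left(-54 + \left(b{\left(8,3 \right)} - 36\right)\right) \left(-123\right) = \left(-54 - \left(36 - \sqrt{8 + 8}\right)\right) \left(-123\right) = \left(-54 - \left(36 - \sqrt{16}\right)\right) \left(-123\right) = \left(-54 + \left(4 - 36\right)\right) \left(-123\right) = \left(-54 - 32\right) \left(-123\right) = \left(-86\right) \left(-123\right) = 10578$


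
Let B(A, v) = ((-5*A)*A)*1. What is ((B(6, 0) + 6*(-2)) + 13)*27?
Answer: -4833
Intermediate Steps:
B(A, v) = -5*A² (B(A, v) = -5*A²*1 = -5*A²)
((B(6, 0) + 6*(-2)) + 13)*27 = ((-5*6² + 6*(-2)) + 13)*27 = ((-5*36 - 12) + 13)*27 = ((-180 - 12) + 13)*27 = (-192 + 13)*27 = -179*27 = -4833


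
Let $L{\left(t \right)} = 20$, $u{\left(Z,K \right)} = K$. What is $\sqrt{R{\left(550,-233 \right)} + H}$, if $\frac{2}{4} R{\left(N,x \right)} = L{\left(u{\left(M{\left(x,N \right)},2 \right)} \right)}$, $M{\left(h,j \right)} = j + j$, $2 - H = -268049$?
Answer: $\sqrt{268091} \approx 517.78$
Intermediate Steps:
$H = 268051$ ($H = 2 - -268049 = 2 + 268049 = 268051$)
$M{\left(h,j \right)} = 2 j$
$R{\left(N,x \right)} = 40$ ($R{\left(N,x \right)} = 2 \cdot 20 = 40$)
$\sqrt{R{\left(550,-233 \right)} + H} = \sqrt{40 + 268051} = \sqrt{268091}$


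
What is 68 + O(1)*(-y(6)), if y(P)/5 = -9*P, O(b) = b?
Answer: 338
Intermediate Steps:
y(P) = -45*P (y(P) = 5*(-9*P) = -45*P)
68 + O(1)*(-y(6)) = 68 + 1*(-(-45)*6) = 68 + 1*(-1*(-270)) = 68 + 1*270 = 68 + 270 = 338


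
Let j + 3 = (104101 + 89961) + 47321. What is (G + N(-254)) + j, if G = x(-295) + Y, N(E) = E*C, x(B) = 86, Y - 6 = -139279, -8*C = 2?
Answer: 204513/2 ≈ 1.0226e+5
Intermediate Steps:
C = -1/4 (C = -1/8*2 = -1/4 ≈ -0.25000)
Y = -139273 (Y = 6 - 139279 = -139273)
N(E) = -E/4 (N(E) = E*(-1/4) = -E/4)
j = 241380 (j = -3 + ((104101 + 89961) + 47321) = -3 + (194062 + 47321) = -3 + 241383 = 241380)
G = -139187 (G = 86 - 139273 = -139187)
(G + N(-254)) + j = (-139187 - 1/4*(-254)) + 241380 = (-139187 + 127/2) + 241380 = -278247/2 + 241380 = 204513/2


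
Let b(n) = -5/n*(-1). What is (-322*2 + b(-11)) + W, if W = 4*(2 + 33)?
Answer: -5549/11 ≈ -504.45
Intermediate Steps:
b(n) = 5/n
W = 140 (W = 4*35 = 140)
(-322*2 + b(-11)) + W = (-322*2 + 5/(-11)) + 140 = (-644 + 5*(-1/11)) + 140 = (-644 - 5/11) + 140 = -7089/11 + 140 = -5549/11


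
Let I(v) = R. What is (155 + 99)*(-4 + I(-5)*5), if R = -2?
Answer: -3556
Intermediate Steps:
I(v) = -2
(155 + 99)*(-4 + I(-5)*5) = (155 + 99)*(-4 - 2*5) = 254*(-4 - 10) = 254*(-14) = -3556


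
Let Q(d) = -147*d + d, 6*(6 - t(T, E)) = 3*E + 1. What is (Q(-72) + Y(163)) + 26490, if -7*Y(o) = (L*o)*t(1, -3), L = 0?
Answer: 37002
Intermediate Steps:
t(T, E) = 35/6 - E/2 (t(T, E) = 6 - (3*E + 1)/6 = 6 - (1 + 3*E)/6 = 6 + (-⅙ - E/2) = 35/6 - E/2)
Q(d) = -146*d
Y(o) = 0 (Y(o) = -0*o*(35/6 - ½*(-3))/7 = -0*(35/6 + 3/2) = -0*22/3 = -⅐*0 = 0)
(Q(-72) + Y(163)) + 26490 = (-146*(-72) + 0) + 26490 = (10512 + 0) + 26490 = 10512 + 26490 = 37002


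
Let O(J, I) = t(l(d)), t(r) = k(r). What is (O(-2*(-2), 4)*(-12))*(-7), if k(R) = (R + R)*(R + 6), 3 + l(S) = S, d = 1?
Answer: -1344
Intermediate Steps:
l(S) = -3 + S
k(R) = 2*R*(6 + R) (k(R) = (2*R)*(6 + R) = 2*R*(6 + R))
t(r) = 2*r*(6 + r)
O(J, I) = -16 (O(J, I) = 2*(-3 + 1)*(6 + (-3 + 1)) = 2*(-2)*(6 - 2) = 2*(-2)*4 = -16)
(O(-2*(-2), 4)*(-12))*(-7) = -16*(-12)*(-7) = 192*(-7) = -1344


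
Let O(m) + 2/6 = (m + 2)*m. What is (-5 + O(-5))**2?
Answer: 841/9 ≈ 93.444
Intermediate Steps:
O(m) = -1/3 + m*(2 + m) (O(m) = -1/3 + (m + 2)*m = -1/3 + (2 + m)*m = -1/3 + m*(2 + m))
(-5 + O(-5))**2 = (-5 + (-1/3 + (-5)**2 + 2*(-5)))**2 = (-5 + (-1/3 + 25 - 10))**2 = (-5 + 44/3)**2 = (29/3)**2 = 841/9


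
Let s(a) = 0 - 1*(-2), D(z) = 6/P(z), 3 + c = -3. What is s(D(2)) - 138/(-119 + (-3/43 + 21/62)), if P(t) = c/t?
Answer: 1000982/316537 ≈ 3.1623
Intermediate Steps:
c = -6 (c = -3 - 3 = -6)
P(t) = -6/t
D(z) = -z (D(z) = 6/((-6/z)) = 6*(-z/6) = -z)
s(a) = 2 (s(a) = 0 + 2 = 2)
s(D(2)) - 138/(-119 + (-3/43 + 21/62)) = 2 - 138/(-119 + (-3/43 + 21/62)) = 2 - 138/(-119 + 717/2666) = 2 - 138/(-316537/2666) = 2 - 2666/316537*(-138) = 2 + 367908/316537 = 1000982/316537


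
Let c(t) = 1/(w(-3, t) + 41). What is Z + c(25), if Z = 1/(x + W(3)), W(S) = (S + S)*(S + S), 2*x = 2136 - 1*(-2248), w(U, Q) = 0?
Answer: 2269/91348 ≈ 0.024839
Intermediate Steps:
x = 2192 (x = (2136 - 1*(-2248))/2 = (2136 + 2248)/2 = (1/2)*4384 = 2192)
W(S) = 4*S**2 (W(S) = (2*S)*(2*S) = 4*S**2)
Z = 1/2228 (Z = 1/(2192 + 4*3**2) = 1/(2192 + 4*9) = 1/(2192 + 36) = 1/2228 ≈ 0.00044883)
c(t) = 1/41 (c(t) = 1/(0 + 41) = 1/41)
Z + c(25) = 1/2228 + 1/41 = 2269/91348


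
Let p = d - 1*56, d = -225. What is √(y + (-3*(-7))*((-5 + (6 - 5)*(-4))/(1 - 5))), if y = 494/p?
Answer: √14368373/562 ≈ 6.7448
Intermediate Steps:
p = -281 (p = -225 - 1*56 = -225 - 56 = -281)
y = -494/281 (y = 494/(-281) = 494*(-1/281) = -494/281 ≈ -1.7580)
√(y + (-3*(-7))*((-5 + (6 - 5)*(-4))/(1 - 5))) = √(-494/281 + (-3*(-7))*((-5 + (6 - 5)*(-4))/(1 - 5))) = √(-494/281 + 21*((-5 + 1*(-4))/(-4))) = √(-494/281 + 21*((-5 - 4)*(-¼))) = √(-494/281 + 21*(-9*(-¼))) = √(-494/281 + 21*(9/4)) = √(-494/281 + 189/4) = √(51133/1124) = √14368373/562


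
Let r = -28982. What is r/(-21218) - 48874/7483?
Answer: -58581159/11341021 ≈ -5.1654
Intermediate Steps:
r/(-21218) - 48874/7483 = -28982/(-21218) - 48874/7483 = -28982*(-1/21218) - 48874*1/7483 = 14491/10609 - 6982/1069 = -58581159/11341021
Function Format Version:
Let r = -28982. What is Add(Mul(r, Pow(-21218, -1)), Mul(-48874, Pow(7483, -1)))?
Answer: Rational(-58581159, 11341021) ≈ -5.1654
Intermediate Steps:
Add(Mul(r, Pow(-21218, -1)), Mul(-48874, Pow(7483, -1))) = Add(Mul(-28982, Pow(-21218, -1)), Mul(-48874, Pow(7483, -1))) = Add(Mul(-28982, Rational(-1, 21218)), Mul(-48874, Rational(1, 7483))) = Add(Rational(14491, 10609), Rational(-6982, 1069)) = Rational(-58581159, 11341021)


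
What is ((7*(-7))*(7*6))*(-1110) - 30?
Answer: 2284350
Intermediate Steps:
((7*(-7))*(7*6))*(-1110) - 30 = -49*42*(-1110) - 30 = -2058*(-1110) - 30 = 2284380 - 30 = 2284350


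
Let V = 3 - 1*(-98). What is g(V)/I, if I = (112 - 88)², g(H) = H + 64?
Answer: 55/192 ≈ 0.28646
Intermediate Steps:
V = 101 (V = 3 + 98 = 101)
g(H) = 64 + H
I = 576 (I = 24² = 576)
g(V)/I = (64 + 101)/576 = 165*(1/576) = 55/192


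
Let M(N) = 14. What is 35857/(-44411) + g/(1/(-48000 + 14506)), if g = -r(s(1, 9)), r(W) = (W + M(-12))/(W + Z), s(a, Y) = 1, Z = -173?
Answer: -11159348957/3819346 ≈ -2921.8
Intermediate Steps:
r(W) = (14 + W)/(-173 + W) (r(W) = (W + 14)/(W - 173) = (14 + W)/(-173 + W))
g = 15/172 (g = -(14 + 1)/(-173 + 1) = -15/(-172) = -(-1)*15/172 = -1*(-15/172) = 15/172 ≈ 0.087209)
35857/(-44411) + g/(1/(-48000 + 14506)) = 35857/(-44411) + 15/(172*(1/(-48000 + 14506))) = 35857*(-1/44411) + 15/(172*(1/(-33494))) = -35857/44411 + 15/(172*(-1/33494)) = -35857/44411 + (15/172)*(-33494) = -35857/44411 - 251205/86 = -11159348957/3819346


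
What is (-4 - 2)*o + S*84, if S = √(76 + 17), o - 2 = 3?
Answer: -30 + 84*√93 ≈ 780.07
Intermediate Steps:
o = 5 (o = 2 + 3 = 5)
S = √93 ≈ 9.6436
(-4 - 2)*o + S*84 = (-4 - 2)*5 + √93*84 = -6*5 + 84*√93 = -30 + 84*√93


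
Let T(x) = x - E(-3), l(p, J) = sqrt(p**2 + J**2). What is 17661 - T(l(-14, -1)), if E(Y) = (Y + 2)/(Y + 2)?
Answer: 17662 - sqrt(197) ≈ 17648.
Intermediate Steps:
E(Y) = 1 (E(Y) = (2 + Y)/(2 + Y) = 1)
l(p, J) = sqrt(J**2 + p**2)
T(x) = -1 + x (T(x) = x - 1*1 = x - 1 = -1 + x)
17661 - T(l(-14, -1)) = 17661 - (-1 + sqrt((-1)**2 + (-14)**2)) = 17661 - (-1 + sqrt(1 + 196)) = 17661 - (-1 + sqrt(197)) = 17661 + (1 - sqrt(197)) = 17662 - sqrt(197)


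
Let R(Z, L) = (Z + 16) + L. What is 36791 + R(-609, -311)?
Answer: 35887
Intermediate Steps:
R(Z, L) = 16 + L + Z (R(Z, L) = (16 + Z) + L = 16 + L + Z)
36791 + R(-609, -311) = 36791 + (16 - 311 - 609) = 36791 - 904 = 35887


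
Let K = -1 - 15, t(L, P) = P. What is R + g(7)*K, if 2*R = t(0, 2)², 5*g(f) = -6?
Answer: 106/5 ≈ 21.200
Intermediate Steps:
g(f) = -6/5 (g(f) = (⅕)*(-6) = -6/5)
K = -16
R = 2 (R = (½)*2² = (½)*4 = 2)
R + g(7)*K = 2 - 6/5*(-16) = 2 + 96/5 = 106/5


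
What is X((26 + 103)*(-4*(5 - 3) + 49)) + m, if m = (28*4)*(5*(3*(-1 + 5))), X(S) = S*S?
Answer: 27980241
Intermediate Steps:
X(S) = S**2
m = 6720 (m = 112*(5*(3*4)) = 112*(5*12) = 112*60 = 6720)
X((26 + 103)*(-4*(5 - 3) + 49)) + m = ((26 + 103)*(-4*(5 - 3) + 49))**2 + 6720 = (129*(-4*2 + 49))**2 + 6720 = (129*(-8 + 49))**2 + 6720 = (129*41)**2 + 6720 = 5289**2 + 6720 = 27973521 + 6720 = 27980241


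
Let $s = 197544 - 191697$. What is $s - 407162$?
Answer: $-401315$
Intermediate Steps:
$s = 5847$
$s - 407162 = 5847 - 407162 = -401315$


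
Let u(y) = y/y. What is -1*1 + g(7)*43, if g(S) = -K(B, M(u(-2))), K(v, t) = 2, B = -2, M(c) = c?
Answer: -87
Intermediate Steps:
u(y) = 1
g(S) = -2 (g(S) = -1*2 = -2)
-1*1 + g(7)*43 = -1*1 - 2*43 = -1 - 86 = -87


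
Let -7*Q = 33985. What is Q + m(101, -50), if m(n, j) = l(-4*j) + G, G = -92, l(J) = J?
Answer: -4747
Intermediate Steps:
Q = -4855 (Q = -⅐*33985 = -4855)
m(n, j) = -92 - 4*j (m(n, j) = -4*j - 92 = -92 - 4*j)
Q + m(101, -50) = -4855 + (-92 - 4*(-50)) = -4855 + (-92 + 200) = -4855 + 108 = -4747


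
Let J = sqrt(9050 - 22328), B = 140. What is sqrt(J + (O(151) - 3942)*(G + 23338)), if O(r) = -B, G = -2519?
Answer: sqrt(-84983158 + I*sqrt(13278)) ≈ 0.e-2 + 9218.6*I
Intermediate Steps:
J = I*sqrt(13278) (J = sqrt(-13278) = I*sqrt(13278) ≈ 115.23*I)
O(r) = -140 (O(r) = -1*140 = -140)
sqrt(J + (O(151) - 3942)*(G + 23338)) = sqrt(I*sqrt(13278) + (-140 - 3942)*(-2519 + 23338)) = sqrt(I*sqrt(13278) - 4082*20819) = sqrt(I*sqrt(13278) - 84983158) = sqrt(-84983158 + I*sqrt(13278))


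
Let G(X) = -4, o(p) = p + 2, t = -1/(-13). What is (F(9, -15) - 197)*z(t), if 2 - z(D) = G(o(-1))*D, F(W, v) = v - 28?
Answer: -7200/13 ≈ -553.85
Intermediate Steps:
t = 1/13 (t = -1*(-1/13) = 1/13 ≈ 0.076923)
o(p) = 2 + p
F(W, v) = -28 + v
z(D) = 2 + 4*D (z(D) = 2 - (-4)*D = 2 + 4*D)
(F(9, -15) - 197)*z(t) = ((-28 - 15) - 197)*(2 + 4*(1/13)) = (-43 - 197)*(2 + 4/13) = -240*30/13 = -7200/13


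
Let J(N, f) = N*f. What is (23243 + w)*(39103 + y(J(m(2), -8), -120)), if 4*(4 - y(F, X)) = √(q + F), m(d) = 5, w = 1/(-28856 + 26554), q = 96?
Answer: 2092435091195/2302 - 53505385*√14/4604 ≈ 9.0892e+8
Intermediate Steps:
w = -1/2302 (w = 1/(-2302) = -1/2302 ≈ -0.00043440)
y(F, X) = 4 - √(96 + F)/4
(23243 + w)*(39103 + y(J(m(2), -8), -120)) = (23243 - 1/2302)*(39103 + (4 - √(96 + 5*(-8))/4)) = 53505385*(39103 + (4 - √(96 - 40)/4))/2302 = 53505385*(39103 + (4 - √14/2))/2302 = 53505385*(39107 - √14/2)/2302 = 2092435091195/2302 - 53505385*√14/4604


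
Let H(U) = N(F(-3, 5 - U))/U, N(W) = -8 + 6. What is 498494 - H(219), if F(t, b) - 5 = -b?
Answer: 109170188/219 ≈ 4.9849e+5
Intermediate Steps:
F(t, b) = 5 - b
N(W) = -2
H(U) = -2/U
498494 - H(219) = 498494 - (-2)/219 = 498494 - 1*(-2/219) = 498494 + 2/219 = 109170188/219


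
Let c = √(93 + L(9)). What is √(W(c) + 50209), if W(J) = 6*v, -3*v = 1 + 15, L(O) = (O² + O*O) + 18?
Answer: √50177 ≈ 224.00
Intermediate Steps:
L(O) = 18 + 2*O² (L(O) = (O² + O²) + 18 = 2*O² + 18 = 18 + 2*O²)
v = -16/3 (v = -(1 + 15)/3 = -⅓*16 = -16/3 ≈ -5.3333)
c = √273 (c = √(93 + (18 + 2*9²)) = √(93 + (18 + 2*81)) = √(93 + (18 + 162)) = √(93 + 180) = √273 ≈ 16.523)
W(J) = -32 (W(J) = 6*(-16/3) = -32)
√(W(c) + 50209) = √(-32 + 50209) = √50177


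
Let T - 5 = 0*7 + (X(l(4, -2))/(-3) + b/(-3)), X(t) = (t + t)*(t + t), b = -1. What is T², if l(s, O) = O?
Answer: 0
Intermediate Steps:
X(t) = 4*t² (X(t) = (2*t)*(2*t) = 4*t²)
T = 0 (T = 5 + (0*7 + ((4*(-2)²)/(-3) - 1/(-3))) = 5 + (0 + ((4*4)*(-⅓) - 1*(-⅓))) = 5 + (0 + (16*(-⅓) + ⅓)) = 5 + (0 + (-16/3 + ⅓)) = 5 + (0 - 5) = 5 - 5 = 0)
T² = 0² = 0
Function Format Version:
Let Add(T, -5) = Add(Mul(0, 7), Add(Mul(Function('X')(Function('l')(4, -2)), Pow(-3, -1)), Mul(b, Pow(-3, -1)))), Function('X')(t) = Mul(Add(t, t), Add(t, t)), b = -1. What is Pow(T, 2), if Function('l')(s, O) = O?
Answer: 0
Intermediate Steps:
Function('X')(t) = Mul(4, Pow(t, 2)) (Function('X')(t) = Mul(Mul(2, t), Mul(2, t)) = Mul(4, Pow(t, 2)))
T = 0 (T = Add(5, Add(Mul(0, 7), Add(Mul(Mul(4, Pow(-2, 2)), Pow(-3, -1)), Mul(-1, Pow(-3, -1))))) = Add(5, Add(0, Add(Mul(Mul(4, 4), Rational(-1, 3)), Mul(-1, Rational(-1, 3))))) = Add(5, Add(0, Add(Mul(16, Rational(-1, 3)), Rational(1, 3)))) = Add(5, Add(0, Add(Rational(-16, 3), Rational(1, 3)))) = Add(5, Add(0, -5)) = Add(5, -5) = 0)
Pow(T, 2) = Pow(0, 2) = 0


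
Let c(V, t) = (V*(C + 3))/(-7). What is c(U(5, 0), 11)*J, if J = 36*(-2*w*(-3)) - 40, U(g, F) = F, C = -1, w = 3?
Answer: 0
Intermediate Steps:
c(V, t) = -2*V/7 (c(V, t) = (V*(-1 + 3))/(-7) = (V*2)*(-⅐) = (2*V)*(-⅐) = -2*V/7)
J = 608 (J = 36*(-2*3*(-3)) - 40 = 36*(-6*(-3)) - 40 = 36*18 - 40 = 648 - 40 = 608)
c(U(5, 0), 11)*J = -2/7*0*608 = 0*608 = 0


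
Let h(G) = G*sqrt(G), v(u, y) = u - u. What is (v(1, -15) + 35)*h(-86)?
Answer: -3010*I*sqrt(86) ≈ -27914.0*I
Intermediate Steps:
v(u, y) = 0
h(G) = G**(3/2)
(v(1, -15) + 35)*h(-86) = (0 + 35)*(-86)**(3/2) = 35*(-86*I*sqrt(86)) = -3010*I*sqrt(86)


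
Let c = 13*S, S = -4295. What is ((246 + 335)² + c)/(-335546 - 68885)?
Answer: -281726/404431 ≈ -0.69660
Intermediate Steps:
c = -55835 (c = 13*(-4295) = -55835)
((246 + 335)² + c)/(-335546 - 68885) = ((246 + 335)² - 55835)/(-335546 - 68885) = (581² - 55835)/(-404431) = (337561 - 55835)*(-1/404431) = 281726*(-1/404431) = -281726/404431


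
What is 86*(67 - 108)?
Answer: -3526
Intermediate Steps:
86*(67 - 108) = 86*(-41) = -3526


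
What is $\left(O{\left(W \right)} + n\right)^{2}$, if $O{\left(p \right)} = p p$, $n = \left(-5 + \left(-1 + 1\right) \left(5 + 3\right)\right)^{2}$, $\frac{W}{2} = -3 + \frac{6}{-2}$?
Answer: $28561$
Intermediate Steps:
$W = -12$ ($W = 2 \left(-3 + \frac{6}{-2}\right) = 2 \left(-3 + 6 \left(- \frac{1}{2}\right)\right) = 2 \left(-3 - 3\right) = 2 \left(-6\right) = -12$)
$n = 25$ ($n = \left(-5 + 0 \cdot 8\right)^{2} = \left(-5 + 0\right)^{2} = \left(-5\right)^{2} = 25$)
$O{\left(p \right)} = p^{2}$
$\left(O{\left(W \right)} + n\right)^{2} = \left(\left(-12\right)^{2} + 25\right)^{2} = \left(144 + 25\right)^{2} = 169^{2} = 28561$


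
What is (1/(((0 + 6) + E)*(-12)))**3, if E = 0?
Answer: -1/373248 ≈ -2.6792e-6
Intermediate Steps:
(1/(((0 + 6) + E)*(-12)))**3 = (1/(((0 + 6) + 0)*(-12)))**3 = (1/((6 + 0)*(-12)))**3 = (1/(6*(-12)))**3 = (1/(-72))**3 = (-1/72)**3 = -1/373248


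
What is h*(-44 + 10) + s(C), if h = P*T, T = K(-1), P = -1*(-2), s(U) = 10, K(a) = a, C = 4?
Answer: 78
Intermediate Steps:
P = 2
T = -1
h = -2 (h = 2*(-1) = -2)
h*(-44 + 10) + s(C) = -2*(-44 + 10) + 10 = -2*(-34) + 10 = 68 + 10 = 78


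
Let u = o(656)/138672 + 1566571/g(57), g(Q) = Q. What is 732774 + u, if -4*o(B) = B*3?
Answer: 166925221249/219564 ≈ 7.6026e+5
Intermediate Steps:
o(B) = -3*B/4 (o(B) = -B*3/4 = -3*B/4)
u = 6034430713/219564 (u = -3/4*656/138672 + 1566571/57 = -492*1/138672 + 1566571*(1/57) = -41/11556 + 1566571/57 = 6034430713/219564 ≈ 27484.)
732774 + u = 732774 + 6034430713/219564 = 166925221249/219564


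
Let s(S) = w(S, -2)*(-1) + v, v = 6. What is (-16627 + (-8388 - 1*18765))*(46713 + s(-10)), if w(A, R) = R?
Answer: -2045445380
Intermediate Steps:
s(S) = 8 (s(S) = -2*(-1) + 6 = 2 + 6 = 8)
(-16627 + (-8388 - 1*18765))*(46713 + s(-10)) = (-16627 + (-8388 - 1*18765))*(46713 + 8) = (-16627 + (-8388 - 18765))*46721 = (-16627 - 27153)*46721 = -43780*46721 = -2045445380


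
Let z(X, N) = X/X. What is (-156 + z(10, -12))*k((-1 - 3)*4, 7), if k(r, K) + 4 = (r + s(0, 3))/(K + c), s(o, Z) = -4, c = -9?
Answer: -930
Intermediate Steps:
z(X, N) = 1
k(r, K) = -4 + (-4 + r)/(-9 + K) (k(r, K) = -4 + (r - 4)/(K - 9) = -4 + (-4 + r)/(-9 + K))
(-156 + z(10, -12))*k((-1 - 3)*4, 7) = (-156 + 1)*((32 + (-1 - 3)*4 - 4*7)/(-9 + 7)) = -155*(32 - 4*4 - 28)/(-2) = -(-155)*(32 - 16 - 28)/2 = -(-155)*(-12)/2 = -155*6 = -930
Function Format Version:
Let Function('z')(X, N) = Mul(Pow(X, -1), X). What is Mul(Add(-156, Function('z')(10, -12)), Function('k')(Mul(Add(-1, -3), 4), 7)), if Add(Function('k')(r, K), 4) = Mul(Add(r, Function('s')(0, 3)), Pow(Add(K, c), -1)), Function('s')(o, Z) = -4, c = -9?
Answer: -930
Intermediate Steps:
Function('z')(X, N) = 1
Function('k')(r, K) = Add(-4, Mul(Pow(Add(-9, K), -1), Add(-4, r))) (Function('k')(r, K) = Add(-4, Mul(Add(r, -4), Pow(Add(K, -9), -1))) = Add(-4, Mul(Add(-4, r), Pow(Add(-9, K), -1))) = Add(-4, Mul(Pow(Add(-9, K), -1), Add(-4, r))))
Mul(Add(-156, Function('z')(10, -12)), Function('k')(Mul(Add(-1, -3), 4), 7)) = Mul(Add(-156, 1), Mul(Pow(Add(-9, 7), -1), Add(32, Mul(Add(-1, -3), 4), Mul(-4, 7)))) = Mul(-155, Mul(Pow(-2, -1), Add(32, Mul(-4, 4), -28))) = Mul(-155, Mul(Rational(-1, 2), Add(32, -16, -28))) = Mul(-155, Mul(Rational(-1, 2), -12)) = Mul(-155, 6) = -930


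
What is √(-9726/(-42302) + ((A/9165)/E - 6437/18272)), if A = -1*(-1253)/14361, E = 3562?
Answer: I*√244192999136969693130151058646590/44671456434354360 ≈ 0.34981*I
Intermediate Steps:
A = 1253/14361 (A = 1253*(1/14361) = 1253/14361 ≈ 0.087250)
√(-9726/(-42302) + ((A/9165)/E - 6437/18272)) = √(-9726/(-42302) + (((1253/14361)/9165)/3562 - 6437/18272)) = √(-9726*(-1/42302) + (((1253/14361)*(1/9165))*(1/3562) - 6437*1/18272)) = √(4863/21151 + ((1253/131618565)*(1/3562) - 6437/18272)) = √(4863/21151 + (1253/468825328530 - 6437/18272)) = √(4863/21151 - 1508914308426397/4283188201450080) = √(-852761716451921839/6968747203759280160) = I*√244192999136969693130151058646590/44671456434354360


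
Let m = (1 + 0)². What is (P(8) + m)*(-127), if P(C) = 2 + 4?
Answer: -889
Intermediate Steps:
m = 1 (m = 1² = 1)
P(C) = 6
(P(8) + m)*(-127) = (6 + 1)*(-127) = 7*(-127) = -889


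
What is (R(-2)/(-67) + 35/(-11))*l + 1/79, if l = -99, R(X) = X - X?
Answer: 24886/79 ≈ 315.01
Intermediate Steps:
R(X) = 0
(R(-2)/(-67) + 35/(-11))*l + 1/79 = (0/(-67) + 35/(-11))*(-99) + 1/79 = (0*(-1/67) + 35*(-1/11))*(-99) + 1/79 = (0 - 35/11)*(-99) + 1/79 = -35/11*(-99) + 1/79 = 315 + 1/79 = 24886/79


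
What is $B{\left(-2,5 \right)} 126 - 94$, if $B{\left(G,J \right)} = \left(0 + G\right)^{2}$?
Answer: $410$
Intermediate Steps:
$B{\left(G,J \right)} = G^{2}$
$B{\left(-2,5 \right)} 126 - 94 = \left(-2\right)^{2} \cdot 126 - 94 = 4 \cdot 126 - 94 = 504 - 94 = 410$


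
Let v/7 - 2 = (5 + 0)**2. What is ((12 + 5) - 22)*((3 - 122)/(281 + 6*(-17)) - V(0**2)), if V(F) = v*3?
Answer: 508060/179 ≈ 2838.3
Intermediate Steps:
v = 189 (v = 14 + 7*(5 + 0)**2 = 14 + 7*5**2 = 14 + 7*25 = 14 + 175 = 189)
V(F) = 567 (V(F) = 189*3 = 567)
((12 + 5) - 22)*((3 - 122)/(281 + 6*(-17)) - V(0**2)) = ((12 + 5) - 22)*((3 - 122)/(281 + 6*(-17)) - 1*567) = (17 - 22)*(-119/(281 - 102) - 567) = -5*(-119/179 - 567) = -5*(-101612/179) = 508060/179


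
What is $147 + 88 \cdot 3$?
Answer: $411$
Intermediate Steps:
$147 + 88 \cdot 3 = 147 + 264 = 411$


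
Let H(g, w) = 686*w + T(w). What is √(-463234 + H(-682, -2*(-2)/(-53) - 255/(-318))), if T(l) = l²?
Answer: I*√5199292163/106 ≈ 680.25*I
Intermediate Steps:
H(g, w) = w² + 686*w (H(g, w) = 686*w + w² = w² + 686*w)
√(-463234 + H(-682, -2*(-2)/(-53) - 255/(-318))) = √(-463234 + (-2*(-2)/(-53) - 255/(-318))*(686 + (-2*(-2)/(-53) - 255/(-318)))) = √(-463234 + (4*(-1/53) - 255*(-1/318))*(686 + (4*(-1/53) - 255*(-1/318)))) = √(-463234 + (-4/53 + 85/106)*(686 + (-4/53 + 85/106))) = √(-463234 + 77*(686 + 77/106)/106) = √(-463234 + (77/106)*(72793/106)) = √(-463234 + 5605061/11236) = √(-5199292163/11236) = I*√5199292163/106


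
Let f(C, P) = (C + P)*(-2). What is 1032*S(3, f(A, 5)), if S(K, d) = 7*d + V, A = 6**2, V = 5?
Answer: -587208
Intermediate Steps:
A = 36
f(C, P) = -2*C - 2*P
S(K, d) = 5 + 7*d (S(K, d) = 7*d + 5 = 5 + 7*d)
1032*S(3, f(A, 5)) = 1032*(5 + 7*(-2*36 - 2*5)) = 1032*(5 + 7*(-72 - 10)) = 1032*(5 + 7*(-82)) = 1032*(5 - 574) = 1032*(-569) = -587208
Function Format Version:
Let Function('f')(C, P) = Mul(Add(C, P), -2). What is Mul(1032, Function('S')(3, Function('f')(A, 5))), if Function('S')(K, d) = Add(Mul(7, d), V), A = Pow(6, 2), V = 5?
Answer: -587208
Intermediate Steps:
A = 36
Function('f')(C, P) = Add(Mul(-2, C), Mul(-2, P))
Function('S')(K, d) = Add(5, Mul(7, d)) (Function('S')(K, d) = Add(Mul(7, d), 5) = Add(5, Mul(7, d)))
Mul(1032, Function('S')(3, Function('f')(A, 5))) = Mul(1032, Add(5, Mul(7, Add(Mul(-2, 36), Mul(-2, 5))))) = Mul(1032, Add(5, Mul(7, Add(-72, -10)))) = Mul(1032, Add(5, Mul(7, -82))) = Mul(1032, Add(5, -574)) = Mul(1032, -569) = -587208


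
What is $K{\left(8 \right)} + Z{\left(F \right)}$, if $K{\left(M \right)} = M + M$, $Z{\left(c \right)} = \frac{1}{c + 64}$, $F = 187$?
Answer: $\frac{4017}{251} \approx 16.004$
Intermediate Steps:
$Z{\left(c \right)} = \frac{1}{64 + c}$
$K{\left(M \right)} = 2 M$
$K{\left(8 \right)} + Z{\left(F \right)} = 2 \cdot 8 + \frac{1}{64 + 187} = 16 + \frac{1}{251} = \frac{4017}{251}$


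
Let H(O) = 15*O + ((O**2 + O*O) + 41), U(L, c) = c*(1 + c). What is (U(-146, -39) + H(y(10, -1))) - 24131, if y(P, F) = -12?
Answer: -22500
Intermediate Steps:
H(O) = 41 + 2*O**2 + 15*O (H(O) = 15*O + ((O**2 + O**2) + 41) = 15*O + (2*O**2 + 41) = 15*O + (41 + 2*O**2) = 41 + 2*O**2 + 15*O)
(U(-146, -39) + H(y(10, -1))) - 24131 = (-39*(1 - 39) + (41 + 2*(-12)**2 + 15*(-12))) - 24131 = (-39*(-38) + (41 + 2*144 - 180)) - 24131 = (1482 + (41 + 288 - 180)) - 24131 = (1482 + 149) - 24131 = 1631 - 24131 = -22500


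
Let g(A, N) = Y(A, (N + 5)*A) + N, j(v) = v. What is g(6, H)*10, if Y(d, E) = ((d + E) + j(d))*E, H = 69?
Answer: 2025330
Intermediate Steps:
Y(d, E) = E*(E + 2*d) (Y(d, E) = ((d + E) + d)*E = ((E + d) + d)*E = (E + 2*d)*E = E*(E + 2*d))
g(A, N) = N + A*(5 + N)*(2*A + A*(5 + N)) (g(A, N) = ((N + 5)*A)*((N + 5)*A + 2*A) + N = ((5 + N)*A)*((5 + N)*A + 2*A) + N = (A*(5 + N))*(A*(5 + N) + 2*A) + N = (A*(5 + N))*(2*A + A*(5 + N)) + N = A*(5 + N)*(2*A + A*(5 + N)) + N = N + A*(5 + N)*(2*A + A*(5 + N)))
g(6, H)*10 = (69 + 6**2*(5 + 69)*(7 + 69))*10 = (69 + 36*74*76)*10 = (69 + 202464)*10 = 202533*10 = 2025330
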